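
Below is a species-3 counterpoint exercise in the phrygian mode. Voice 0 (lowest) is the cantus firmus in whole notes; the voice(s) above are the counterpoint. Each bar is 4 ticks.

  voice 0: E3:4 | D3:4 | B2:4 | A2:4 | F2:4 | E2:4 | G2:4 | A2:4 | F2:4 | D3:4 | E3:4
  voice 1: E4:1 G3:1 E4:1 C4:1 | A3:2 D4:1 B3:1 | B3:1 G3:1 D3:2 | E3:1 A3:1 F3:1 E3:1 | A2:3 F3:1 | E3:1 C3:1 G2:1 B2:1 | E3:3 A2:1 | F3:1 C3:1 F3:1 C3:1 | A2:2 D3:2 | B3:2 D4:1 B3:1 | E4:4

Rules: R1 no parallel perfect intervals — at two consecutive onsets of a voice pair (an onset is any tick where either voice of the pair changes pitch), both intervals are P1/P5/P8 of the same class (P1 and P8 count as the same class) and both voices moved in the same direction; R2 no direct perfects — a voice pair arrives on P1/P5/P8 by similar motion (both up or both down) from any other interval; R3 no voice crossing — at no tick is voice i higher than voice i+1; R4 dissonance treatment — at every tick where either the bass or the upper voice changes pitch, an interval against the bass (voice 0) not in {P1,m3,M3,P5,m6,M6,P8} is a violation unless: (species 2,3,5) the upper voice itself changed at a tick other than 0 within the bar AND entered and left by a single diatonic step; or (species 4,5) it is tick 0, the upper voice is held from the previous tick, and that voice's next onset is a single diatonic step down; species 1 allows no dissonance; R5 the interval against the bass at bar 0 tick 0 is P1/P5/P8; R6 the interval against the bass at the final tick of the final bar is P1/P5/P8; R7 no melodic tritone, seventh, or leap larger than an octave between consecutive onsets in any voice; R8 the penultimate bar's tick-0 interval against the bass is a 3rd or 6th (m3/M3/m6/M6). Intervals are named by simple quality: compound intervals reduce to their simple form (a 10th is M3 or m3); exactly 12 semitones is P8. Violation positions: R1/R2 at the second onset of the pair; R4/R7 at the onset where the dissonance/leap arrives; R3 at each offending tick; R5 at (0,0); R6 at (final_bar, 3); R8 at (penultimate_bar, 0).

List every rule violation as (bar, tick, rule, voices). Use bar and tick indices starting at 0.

(1, 0, R2, (0, 1))
(5, 0, R1, (0, 1))
(6, 3, R4, (0, 1))
(10, 0, R2, (0, 1))

bar 0: v0=E3 v1=E4 downbeat P8
bar 1: v0=D3 v1=A3 downbeat P5
bar 2: v0=B2 v1=B3 downbeat P8
bar 3: v0=A2 v1=E3 downbeat P5
bar 4: v0=F2 v1=A2 downbeat M3
bar 5: v0=E2 v1=E3 downbeat P8
bar 6: v0=G2 v1=E3 downbeat M6
bar 7: v0=A2 v1=F3 downbeat m6
bar 8: v0=F2 v1=A2 downbeat M3
bar 9: v0=D3 v1=B3 downbeat M6
bar 10: v0=E3 v1=E4 downbeat P8
  -> R2 @ bar 1 tick 0 v(0, 1): E3/C4 m6 -> D3/A3 P5 similar
  -> R1 @ bar 5 tick 0 v(0, 1): F2/F3 P8 -> E2/E3 P8 similar
  -> R4 @ bar 6 tick 3 v(0, 1): G2/A2 M2 untreated
  -> R2 @ bar 10 tick 0 v(0, 1): D3/B3 M6 -> E3/E4 P8 similar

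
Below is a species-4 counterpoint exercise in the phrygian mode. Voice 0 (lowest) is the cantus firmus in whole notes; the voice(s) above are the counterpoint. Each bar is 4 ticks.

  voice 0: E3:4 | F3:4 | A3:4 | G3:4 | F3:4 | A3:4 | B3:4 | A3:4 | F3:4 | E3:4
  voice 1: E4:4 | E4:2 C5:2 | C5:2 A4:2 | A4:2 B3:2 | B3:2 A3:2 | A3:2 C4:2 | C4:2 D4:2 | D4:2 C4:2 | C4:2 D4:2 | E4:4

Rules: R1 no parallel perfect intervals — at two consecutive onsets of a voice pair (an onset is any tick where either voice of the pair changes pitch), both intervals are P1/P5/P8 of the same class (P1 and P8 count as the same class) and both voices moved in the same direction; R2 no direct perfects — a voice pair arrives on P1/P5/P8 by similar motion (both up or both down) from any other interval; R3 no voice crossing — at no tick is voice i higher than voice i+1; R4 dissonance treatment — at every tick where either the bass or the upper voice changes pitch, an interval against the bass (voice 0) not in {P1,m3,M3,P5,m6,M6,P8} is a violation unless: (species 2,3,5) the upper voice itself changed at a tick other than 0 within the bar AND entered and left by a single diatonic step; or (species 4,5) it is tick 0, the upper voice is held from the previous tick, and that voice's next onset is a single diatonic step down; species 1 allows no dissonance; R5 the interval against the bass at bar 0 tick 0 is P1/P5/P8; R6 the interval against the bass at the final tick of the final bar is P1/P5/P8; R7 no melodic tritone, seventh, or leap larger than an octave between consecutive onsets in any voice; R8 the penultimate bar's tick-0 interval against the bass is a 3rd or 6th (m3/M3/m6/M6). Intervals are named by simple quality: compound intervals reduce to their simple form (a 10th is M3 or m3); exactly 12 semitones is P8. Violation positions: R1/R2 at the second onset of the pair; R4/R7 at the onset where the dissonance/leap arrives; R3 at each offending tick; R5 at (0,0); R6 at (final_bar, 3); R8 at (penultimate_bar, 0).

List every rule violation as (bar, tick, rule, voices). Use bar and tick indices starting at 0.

(1, 0, R4, (0, 1))
(3, 0, R4, (0, 1))
(3, 2, R7, (1,))
(6, 0, R4, (0, 1))
(8, 0, R8, (0, 1))

bar 0: v0=E3 v1=E4 downbeat P8
bar 1: v0=F3 v1=E4 downbeat M7
bar 2: v0=A3 v1=C5 downbeat m3
bar 3: v0=G3 v1=A4 downbeat M2
bar 4: v0=F3 v1=B3 downbeat TT
bar 5: v0=A3 v1=A3 downbeat P1
bar 6: v0=B3 v1=C4 downbeat m2
bar 7: v0=A3 v1=D4 downbeat P4
bar 8: v0=F3 v1=C4 downbeat P5
bar 9: v0=E3 v1=E4 downbeat P8
  -> R4 @ bar 1 tick 0 v(0, 1): F3/E4 M7 untreated
  -> R4 @ bar 3 tick 0 v(0, 1): G3/A4 M2 untreated
  -> R7 @ bar 3 tick 2 v(1,): A4->B3 leap 10st
  -> R4 @ bar 6 tick 0 v(0, 1): B3/C4 m2 untreated
  -> R8 @ bar 8 tick 0 v(0, 1): penult P5 not 3rd/6th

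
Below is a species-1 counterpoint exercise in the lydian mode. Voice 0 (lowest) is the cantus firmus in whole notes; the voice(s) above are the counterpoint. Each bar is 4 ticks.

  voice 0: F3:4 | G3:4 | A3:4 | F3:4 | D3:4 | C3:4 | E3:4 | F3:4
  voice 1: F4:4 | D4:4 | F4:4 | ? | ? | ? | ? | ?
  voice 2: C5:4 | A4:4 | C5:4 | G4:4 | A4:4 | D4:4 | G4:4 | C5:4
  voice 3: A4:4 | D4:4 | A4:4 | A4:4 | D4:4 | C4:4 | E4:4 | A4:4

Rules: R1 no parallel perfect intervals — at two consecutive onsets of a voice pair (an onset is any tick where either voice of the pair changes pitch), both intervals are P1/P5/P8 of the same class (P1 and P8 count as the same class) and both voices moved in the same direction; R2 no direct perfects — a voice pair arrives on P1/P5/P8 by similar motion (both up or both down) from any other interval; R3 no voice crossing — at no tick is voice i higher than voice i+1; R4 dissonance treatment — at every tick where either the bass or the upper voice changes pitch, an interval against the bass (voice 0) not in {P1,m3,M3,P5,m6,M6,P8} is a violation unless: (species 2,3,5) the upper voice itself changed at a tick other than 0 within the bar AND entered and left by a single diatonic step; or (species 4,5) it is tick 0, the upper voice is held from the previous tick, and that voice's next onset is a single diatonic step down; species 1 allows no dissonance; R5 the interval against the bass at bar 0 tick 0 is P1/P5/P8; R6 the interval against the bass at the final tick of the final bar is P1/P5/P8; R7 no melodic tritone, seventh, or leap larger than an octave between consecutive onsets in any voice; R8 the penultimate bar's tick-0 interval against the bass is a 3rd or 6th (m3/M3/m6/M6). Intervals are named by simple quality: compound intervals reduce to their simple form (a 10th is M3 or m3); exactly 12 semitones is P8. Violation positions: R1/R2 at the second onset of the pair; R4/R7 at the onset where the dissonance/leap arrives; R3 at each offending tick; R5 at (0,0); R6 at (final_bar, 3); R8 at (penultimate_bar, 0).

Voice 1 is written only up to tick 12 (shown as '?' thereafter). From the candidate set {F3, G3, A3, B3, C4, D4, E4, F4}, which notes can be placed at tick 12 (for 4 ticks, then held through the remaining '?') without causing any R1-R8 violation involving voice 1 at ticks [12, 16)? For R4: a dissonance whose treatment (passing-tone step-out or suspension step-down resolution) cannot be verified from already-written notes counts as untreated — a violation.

{A3, D4, F4}

F3: violates R2
G3: violates R2,R4,R7
A3: legal
B3: violates R4,R7
C4: violates R1,R2
D4: legal
E4: violates R4
F4: legal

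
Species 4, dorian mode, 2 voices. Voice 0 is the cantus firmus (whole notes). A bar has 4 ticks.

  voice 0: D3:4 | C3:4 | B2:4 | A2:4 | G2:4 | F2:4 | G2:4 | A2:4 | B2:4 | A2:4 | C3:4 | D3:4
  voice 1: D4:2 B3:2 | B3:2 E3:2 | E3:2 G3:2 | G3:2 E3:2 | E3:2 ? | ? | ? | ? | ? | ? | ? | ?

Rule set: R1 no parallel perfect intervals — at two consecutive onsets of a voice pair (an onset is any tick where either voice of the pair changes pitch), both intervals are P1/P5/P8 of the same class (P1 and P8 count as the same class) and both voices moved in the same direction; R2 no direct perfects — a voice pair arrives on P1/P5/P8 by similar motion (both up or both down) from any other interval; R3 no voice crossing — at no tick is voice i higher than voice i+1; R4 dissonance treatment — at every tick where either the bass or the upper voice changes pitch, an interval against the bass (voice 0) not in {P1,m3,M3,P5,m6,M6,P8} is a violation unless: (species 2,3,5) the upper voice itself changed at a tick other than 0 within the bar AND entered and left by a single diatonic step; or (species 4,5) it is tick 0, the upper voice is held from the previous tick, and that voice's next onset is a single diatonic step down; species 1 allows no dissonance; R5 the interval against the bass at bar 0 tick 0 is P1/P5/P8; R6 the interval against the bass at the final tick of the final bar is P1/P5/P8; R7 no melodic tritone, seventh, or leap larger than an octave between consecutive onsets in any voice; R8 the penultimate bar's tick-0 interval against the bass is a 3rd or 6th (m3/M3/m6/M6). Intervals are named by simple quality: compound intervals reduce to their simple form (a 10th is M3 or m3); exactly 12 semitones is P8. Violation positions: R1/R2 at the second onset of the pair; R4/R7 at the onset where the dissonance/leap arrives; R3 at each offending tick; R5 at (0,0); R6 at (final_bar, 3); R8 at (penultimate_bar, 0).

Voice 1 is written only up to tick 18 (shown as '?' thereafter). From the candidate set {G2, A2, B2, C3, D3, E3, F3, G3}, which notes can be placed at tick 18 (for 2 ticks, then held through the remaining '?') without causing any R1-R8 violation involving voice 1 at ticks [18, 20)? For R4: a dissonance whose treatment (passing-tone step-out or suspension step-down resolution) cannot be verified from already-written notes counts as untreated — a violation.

{B2, D3, E3, G2, G3}

G2: legal
A2: violates R4
B2: legal
C3: violates R4
D3: legal
E3: legal
F3: violates R4
G3: legal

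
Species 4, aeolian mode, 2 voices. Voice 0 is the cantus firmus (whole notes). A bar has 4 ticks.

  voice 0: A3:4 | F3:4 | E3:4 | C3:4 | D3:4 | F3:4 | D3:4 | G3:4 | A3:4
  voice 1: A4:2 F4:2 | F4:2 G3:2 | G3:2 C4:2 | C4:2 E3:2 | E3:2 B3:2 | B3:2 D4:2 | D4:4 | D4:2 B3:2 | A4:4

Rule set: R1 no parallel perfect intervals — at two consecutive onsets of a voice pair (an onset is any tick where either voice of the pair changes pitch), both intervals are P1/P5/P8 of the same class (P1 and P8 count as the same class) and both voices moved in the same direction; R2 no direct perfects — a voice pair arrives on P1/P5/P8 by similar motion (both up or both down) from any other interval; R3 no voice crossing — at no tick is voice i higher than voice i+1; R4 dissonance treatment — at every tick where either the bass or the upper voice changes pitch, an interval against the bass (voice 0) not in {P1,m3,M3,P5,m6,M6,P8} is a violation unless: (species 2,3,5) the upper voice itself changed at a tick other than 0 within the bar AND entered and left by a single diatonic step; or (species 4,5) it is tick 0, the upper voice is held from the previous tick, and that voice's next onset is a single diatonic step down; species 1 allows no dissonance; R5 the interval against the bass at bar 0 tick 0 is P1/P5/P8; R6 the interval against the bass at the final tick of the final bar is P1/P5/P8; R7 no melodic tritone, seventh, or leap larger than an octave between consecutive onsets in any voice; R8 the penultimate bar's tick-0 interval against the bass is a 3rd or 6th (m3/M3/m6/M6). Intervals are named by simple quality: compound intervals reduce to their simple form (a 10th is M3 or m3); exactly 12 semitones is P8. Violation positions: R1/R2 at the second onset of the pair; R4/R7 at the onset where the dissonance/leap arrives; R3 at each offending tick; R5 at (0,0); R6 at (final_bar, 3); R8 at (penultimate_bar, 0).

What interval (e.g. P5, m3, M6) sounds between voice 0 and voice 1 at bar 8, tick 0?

P8

voice 0=A3 voice 1=A4 -> P8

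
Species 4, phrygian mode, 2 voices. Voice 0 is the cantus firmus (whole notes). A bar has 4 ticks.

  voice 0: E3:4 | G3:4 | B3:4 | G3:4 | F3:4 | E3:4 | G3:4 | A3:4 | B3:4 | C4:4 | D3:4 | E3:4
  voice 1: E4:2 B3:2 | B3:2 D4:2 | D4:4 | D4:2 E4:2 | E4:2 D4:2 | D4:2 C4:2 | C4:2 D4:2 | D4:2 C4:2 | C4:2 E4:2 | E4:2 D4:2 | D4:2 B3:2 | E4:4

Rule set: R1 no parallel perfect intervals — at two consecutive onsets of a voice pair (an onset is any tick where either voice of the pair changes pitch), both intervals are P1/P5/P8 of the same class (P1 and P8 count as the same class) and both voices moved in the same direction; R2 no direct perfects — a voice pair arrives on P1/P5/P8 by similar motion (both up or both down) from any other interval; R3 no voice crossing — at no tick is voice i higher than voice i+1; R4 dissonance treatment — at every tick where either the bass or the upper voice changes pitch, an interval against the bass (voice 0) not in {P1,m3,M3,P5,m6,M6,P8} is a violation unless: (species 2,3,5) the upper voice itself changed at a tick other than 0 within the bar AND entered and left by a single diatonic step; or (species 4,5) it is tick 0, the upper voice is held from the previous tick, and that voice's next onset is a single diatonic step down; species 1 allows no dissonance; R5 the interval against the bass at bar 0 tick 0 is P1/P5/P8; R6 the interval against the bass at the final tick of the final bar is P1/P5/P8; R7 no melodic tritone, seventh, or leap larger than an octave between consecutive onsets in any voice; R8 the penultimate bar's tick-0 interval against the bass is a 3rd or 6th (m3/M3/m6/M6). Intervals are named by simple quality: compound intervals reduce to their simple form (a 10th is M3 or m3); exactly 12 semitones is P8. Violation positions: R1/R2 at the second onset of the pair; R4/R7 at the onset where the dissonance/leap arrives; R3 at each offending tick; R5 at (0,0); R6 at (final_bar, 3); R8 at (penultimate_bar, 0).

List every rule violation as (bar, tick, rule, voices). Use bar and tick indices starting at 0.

(6, 0, R4, (0, 1))
(8, 0, R4, (0, 1))
(8, 2, R4, (0, 1))
(9, 2, R4, (0, 1))
(10, 0, R7, (0,))
(10, 0, R8, (0, 1))
(11, 0, R2, (0, 1))

bar 0: v0=E3 v1=E4 downbeat P8
bar 1: v0=G3 v1=B3 downbeat M3
bar 2: v0=B3 v1=D4 downbeat m3
bar 3: v0=G3 v1=D4 downbeat P5
bar 4: v0=F3 v1=E4 downbeat M7
bar 5: v0=E3 v1=D4 downbeat m7
bar 6: v0=G3 v1=C4 downbeat P4
bar 7: v0=A3 v1=D4 downbeat P4
bar 8: v0=B3 v1=C4 downbeat m2
bar 9: v0=C4 v1=E4 downbeat M3
bar 10: v0=D3 v1=D4 downbeat P8
bar 11: v0=E3 v1=E4 downbeat P8
  -> R4 @ bar 6 tick 0 v(0, 1): G3/C4 P4 untreated
  -> R4 @ bar 8 tick 0 v(0, 1): B3/C4 m2 untreated
  -> R4 @ bar 8 tick 2 v(0, 1): B3/E4 P4 untreated
  -> R4 @ bar 9 tick 2 v(0, 1): C4/D4 M2 untreated
  -> R7 @ bar 10 tick 0 v(0,): C4->D3 leap 10st
  -> R8 @ bar 10 tick 0 v(0, 1): penult P8 not 3rd/6th
  -> R2 @ bar 11 tick 0 v(0, 1): D3/B3 M6 -> E3/E4 P8 similar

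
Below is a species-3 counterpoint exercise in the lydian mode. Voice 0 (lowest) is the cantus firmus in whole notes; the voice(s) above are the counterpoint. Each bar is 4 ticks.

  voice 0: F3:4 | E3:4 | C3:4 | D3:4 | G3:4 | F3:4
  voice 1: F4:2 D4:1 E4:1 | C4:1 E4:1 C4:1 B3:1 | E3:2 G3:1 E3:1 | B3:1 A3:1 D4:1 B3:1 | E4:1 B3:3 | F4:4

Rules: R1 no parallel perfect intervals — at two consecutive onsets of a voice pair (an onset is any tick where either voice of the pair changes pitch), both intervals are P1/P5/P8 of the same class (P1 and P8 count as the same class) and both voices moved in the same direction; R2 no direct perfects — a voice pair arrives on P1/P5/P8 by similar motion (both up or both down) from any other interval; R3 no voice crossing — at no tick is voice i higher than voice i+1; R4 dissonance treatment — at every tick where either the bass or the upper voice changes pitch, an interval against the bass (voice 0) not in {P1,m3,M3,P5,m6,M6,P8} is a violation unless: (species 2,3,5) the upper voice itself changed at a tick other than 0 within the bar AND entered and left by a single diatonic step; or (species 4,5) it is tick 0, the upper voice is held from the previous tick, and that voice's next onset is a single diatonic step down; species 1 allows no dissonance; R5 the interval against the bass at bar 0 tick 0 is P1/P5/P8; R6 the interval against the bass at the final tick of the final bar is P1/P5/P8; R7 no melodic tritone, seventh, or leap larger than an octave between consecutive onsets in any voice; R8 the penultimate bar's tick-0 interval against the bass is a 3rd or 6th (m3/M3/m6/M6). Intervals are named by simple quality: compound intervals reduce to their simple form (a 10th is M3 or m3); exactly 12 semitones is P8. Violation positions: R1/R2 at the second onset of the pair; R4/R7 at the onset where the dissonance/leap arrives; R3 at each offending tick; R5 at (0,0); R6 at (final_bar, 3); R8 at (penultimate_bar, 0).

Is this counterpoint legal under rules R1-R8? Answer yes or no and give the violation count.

bar 0: v0=F3 v1=F4 (P8)
bar 1: v0=E3 v1=C4 (m6)
bar 2: v0=C3 v1=E3 (M3)
bar 3: v0=D3 v1=B3 (M6)
bar 4: v0=G3 v1=E4 (M6)
bar 5: v0=F3 v1=F4 (P8)
  R4 @ bar0.3: F3/E4 M7 untreated
  R7 @ bar5.0: B3->F4 leap 6st

No (2 violations)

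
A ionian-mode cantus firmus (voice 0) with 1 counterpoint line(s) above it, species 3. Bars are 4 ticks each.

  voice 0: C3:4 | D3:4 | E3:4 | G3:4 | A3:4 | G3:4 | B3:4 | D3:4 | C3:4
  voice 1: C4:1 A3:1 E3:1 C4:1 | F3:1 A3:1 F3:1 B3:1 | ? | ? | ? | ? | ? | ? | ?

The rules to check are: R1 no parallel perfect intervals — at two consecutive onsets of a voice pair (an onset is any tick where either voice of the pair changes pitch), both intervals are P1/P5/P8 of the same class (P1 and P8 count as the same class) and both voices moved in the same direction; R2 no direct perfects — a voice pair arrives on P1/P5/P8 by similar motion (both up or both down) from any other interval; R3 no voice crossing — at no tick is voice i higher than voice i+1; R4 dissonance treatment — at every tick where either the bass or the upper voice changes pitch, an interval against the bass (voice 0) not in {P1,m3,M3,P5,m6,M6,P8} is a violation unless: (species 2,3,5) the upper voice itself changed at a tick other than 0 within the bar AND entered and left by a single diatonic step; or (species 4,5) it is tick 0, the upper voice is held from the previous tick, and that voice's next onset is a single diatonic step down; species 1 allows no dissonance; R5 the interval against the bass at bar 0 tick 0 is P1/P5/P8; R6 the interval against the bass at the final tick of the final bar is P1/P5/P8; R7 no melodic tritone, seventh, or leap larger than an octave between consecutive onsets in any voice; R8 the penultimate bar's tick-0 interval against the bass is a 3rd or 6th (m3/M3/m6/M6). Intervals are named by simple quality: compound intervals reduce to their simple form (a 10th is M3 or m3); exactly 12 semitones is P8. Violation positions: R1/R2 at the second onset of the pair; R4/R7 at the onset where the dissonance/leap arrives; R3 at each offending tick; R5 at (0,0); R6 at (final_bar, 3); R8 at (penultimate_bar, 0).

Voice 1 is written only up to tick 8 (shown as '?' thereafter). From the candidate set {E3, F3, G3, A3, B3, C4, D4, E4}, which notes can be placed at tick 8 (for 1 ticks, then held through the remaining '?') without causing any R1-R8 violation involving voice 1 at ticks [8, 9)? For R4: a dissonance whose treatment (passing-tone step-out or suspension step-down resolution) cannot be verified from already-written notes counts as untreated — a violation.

E3: legal
F3: violates R4,R7
G3: legal
A3: violates R4
B3: legal
C4: legal
D4: violates R4
E4: violates R2

{B3, C4, E3, G3}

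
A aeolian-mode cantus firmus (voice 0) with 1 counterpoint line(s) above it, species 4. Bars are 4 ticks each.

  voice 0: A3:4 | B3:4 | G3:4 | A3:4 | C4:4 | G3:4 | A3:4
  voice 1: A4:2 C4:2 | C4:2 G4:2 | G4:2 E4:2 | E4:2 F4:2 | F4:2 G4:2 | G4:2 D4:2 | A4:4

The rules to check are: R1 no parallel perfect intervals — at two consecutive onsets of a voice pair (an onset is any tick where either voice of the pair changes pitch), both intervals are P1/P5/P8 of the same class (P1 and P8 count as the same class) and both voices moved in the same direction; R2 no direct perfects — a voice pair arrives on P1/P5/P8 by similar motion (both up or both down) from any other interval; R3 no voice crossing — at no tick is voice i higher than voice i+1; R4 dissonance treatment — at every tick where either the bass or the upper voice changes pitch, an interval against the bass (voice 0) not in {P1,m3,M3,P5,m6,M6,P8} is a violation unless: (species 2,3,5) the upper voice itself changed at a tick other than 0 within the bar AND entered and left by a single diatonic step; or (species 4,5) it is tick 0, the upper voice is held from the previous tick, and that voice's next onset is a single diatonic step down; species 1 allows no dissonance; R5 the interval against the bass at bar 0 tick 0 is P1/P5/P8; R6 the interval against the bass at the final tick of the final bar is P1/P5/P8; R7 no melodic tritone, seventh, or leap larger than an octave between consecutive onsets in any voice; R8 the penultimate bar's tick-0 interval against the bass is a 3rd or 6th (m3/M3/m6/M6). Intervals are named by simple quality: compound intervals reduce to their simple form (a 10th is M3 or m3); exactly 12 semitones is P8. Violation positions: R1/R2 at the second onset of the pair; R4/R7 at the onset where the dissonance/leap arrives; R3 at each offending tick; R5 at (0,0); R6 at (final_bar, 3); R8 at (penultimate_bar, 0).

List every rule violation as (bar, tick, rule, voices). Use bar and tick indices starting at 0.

(1, 0, R4, (0, 1))
(4, 0, R4, (0, 1))
(5, 0, R8, (0, 1))
(6, 0, R2, (0, 1))

bar 0: v0=A3 v1=A4 downbeat P8
bar 1: v0=B3 v1=C4 downbeat m2
bar 2: v0=G3 v1=G4 downbeat P8
bar 3: v0=A3 v1=E4 downbeat P5
bar 4: v0=C4 v1=F4 downbeat P4
bar 5: v0=G3 v1=G4 downbeat P8
bar 6: v0=A3 v1=A4 downbeat P8
  -> R4 @ bar 1 tick 0 v(0, 1): B3/C4 m2 untreated
  -> R4 @ bar 4 tick 0 v(0, 1): C4/F4 P4 untreated
  -> R8 @ bar 5 tick 0 v(0, 1): penult P8 not 3rd/6th
  -> R2 @ bar 6 tick 0 v(0, 1): G3/D4 P5 -> A3/A4 P8 similar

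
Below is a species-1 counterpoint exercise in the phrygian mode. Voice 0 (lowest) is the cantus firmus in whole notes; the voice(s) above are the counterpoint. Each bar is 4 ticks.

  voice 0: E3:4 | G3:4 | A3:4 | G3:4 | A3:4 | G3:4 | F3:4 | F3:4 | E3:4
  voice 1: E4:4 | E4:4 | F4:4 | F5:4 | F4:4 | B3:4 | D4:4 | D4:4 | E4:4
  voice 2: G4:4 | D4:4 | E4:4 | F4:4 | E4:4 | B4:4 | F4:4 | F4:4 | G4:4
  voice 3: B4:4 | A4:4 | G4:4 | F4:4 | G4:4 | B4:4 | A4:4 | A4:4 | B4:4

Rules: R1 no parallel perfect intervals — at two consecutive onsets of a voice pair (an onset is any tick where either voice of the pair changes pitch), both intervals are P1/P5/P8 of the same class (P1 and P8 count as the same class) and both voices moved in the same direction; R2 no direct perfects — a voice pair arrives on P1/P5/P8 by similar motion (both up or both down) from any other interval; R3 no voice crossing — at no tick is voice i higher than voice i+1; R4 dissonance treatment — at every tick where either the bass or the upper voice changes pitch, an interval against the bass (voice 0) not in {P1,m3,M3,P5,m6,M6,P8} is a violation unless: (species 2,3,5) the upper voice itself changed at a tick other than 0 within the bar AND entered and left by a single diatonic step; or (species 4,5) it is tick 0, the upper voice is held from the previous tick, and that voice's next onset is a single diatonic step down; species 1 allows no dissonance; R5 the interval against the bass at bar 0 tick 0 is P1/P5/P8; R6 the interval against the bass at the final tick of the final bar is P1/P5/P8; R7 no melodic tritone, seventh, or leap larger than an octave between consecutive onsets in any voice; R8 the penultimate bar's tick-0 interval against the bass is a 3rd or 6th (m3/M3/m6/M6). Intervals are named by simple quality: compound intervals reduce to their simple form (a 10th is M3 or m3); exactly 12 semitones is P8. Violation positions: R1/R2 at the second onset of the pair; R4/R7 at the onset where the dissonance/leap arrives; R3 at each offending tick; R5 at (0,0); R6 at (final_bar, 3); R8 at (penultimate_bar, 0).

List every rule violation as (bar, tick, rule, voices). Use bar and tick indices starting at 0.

bar 0: v0=E3 v1=E4 v2=G4 v3=B4 downbeat P5
bar 1: v0=G3 v1=E4 v2=D4 v3=A4 downbeat M2
bar 2: v0=A3 v1=F4 v2=E4 v3=G4 downbeat m7
bar 3: v0=G3 v1=F5 v2=F4 v3=F4 downbeat m7
bar 4: v0=A3 v1=F4 v2=E4 v3=G4 downbeat m7
bar 5: v0=G3 v1=B3 v2=B4 v3=B4 downbeat M3
bar 6: v0=F3 v1=D4 v2=F4 v3=A4 downbeat M3
bar 7: v0=F3 v1=D4 v2=F4 v3=A4 downbeat M3
bar 8: v0=E3 v1=E4 v2=G4 v3=B4 downbeat P5
  -> R5 @ bar 0 tick 0 v(0, 2): opens on m3
  -> R2 @ bar 1 tick 0 v(2, 3): G4/B4 M3 -> D4/A4 P5 similar
  -> R3 @ bar 1 tick 0 v(1, 2): E4 above D4
  -> R4 @ bar 1 tick 0 v(0, 3): G3/A4 M2 untreated
  -> R3 @ bar 1 tick 1 v(1, 2): E4 above D4
  -> R3 @ bar 1 tick 2 v(1, 2): E4 above D4
  -> R3 @ bar 1 tick 3 v(1, 2): E4 above D4
  -> R1 @ bar 2 tick 0 v(0, 2): G3/D4 P5 -> A3/E4 P5 similar
  -> R3 @ bar 2 tick 0 v(1, 2): F4 above E4
  -> R4 @ bar 2 tick 0 v(0, 3): A3/G4 m7 untreated
  -> R3 @ bar 2 tick 1 v(1, 2): F4 above E4
  -> R3 @ bar 2 tick 2 v(1, 2): F4 above E4
  -> R3 @ bar 2 tick 3 v(1, 2): F4 above E4
  -> R2 @ bar 3 tick 0 v(1, 2): F4/E4 m2 -> F5/F4 P8 similar
  -> R3 @ bar 3 tick 0 v(1, 2): F5 above F4
  -> R4 @ bar 3 tick 0 v(0, 1): G3/F5 m7 untreated
  -> R4 @ bar 3 tick 0 v(0, 2): G3/F4 m7 untreated
  -> R4 @ bar 3 tick 0 v(0, 3): G3/F4 m7 untreated
  -> R3 @ bar 3 tick 1 v(1, 2): F5 above F4
  -> R3 @ bar 3 tick 2 v(1, 2): F5 above F4
  -> R3 @ bar 3 tick 3 v(1, 2): F5 above F4
  -> R3 @ bar 4 tick 0 v(1, 2): F4 above E4
  -> R4 @ bar 4 tick 0 v(0, 3): A3/G4 m7 untreated
  -> R3 @ bar 4 tick 1 v(1, 2): F4 above E4
  -> R3 @ bar 4 tick 2 v(1, 2): F4 above E4
  -> R3 @ bar 4 tick 3 v(1, 2): F4 above E4
  -> R2 @ bar 5 tick 0 v(2, 3): E4/G4 m3 -> B4/B4 P1 similar
  -> R7 @ bar 5 tick 0 v(1,): F4->B3 leap 6st
  -> R2 @ bar 6 tick 0 v(0, 2): G3/B4 M3 -> F3/F4 P8 similar
  -> R7 @ bar 6 tick 0 v(2,): B4->F4 leap 6st
  -> R8 @ bar 7 tick 0 v(0, 2): penult P8 not 3rd/6th
  -> R1 @ bar 8 tick 0 v(1, 3): D4/A4 P5 -> E4/B4 P5 similar
  -> R6 @ bar 8 tick 3 v(0, 2): closes on m3

(0, 0, R5, (0, 2))
(1, 0, R2, (2, 3))
(1, 0, R3, (1, 2))
(1, 0, R4, (0, 3))
(1, 1, R3, (1, 2))
(1, 2, R3, (1, 2))
(1, 3, R3, (1, 2))
(2, 0, R1, (0, 2))
(2, 0, R3, (1, 2))
(2, 0, R4, (0, 3))
(2, 1, R3, (1, 2))
(2, 2, R3, (1, 2))
(2, 3, R3, (1, 2))
(3, 0, R2, (1, 2))
(3, 0, R3, (1, 2))
(3, 0, R4, (0, 1))
(3, 0, R4, (0, 2))
(3, 0, R4, (0, 3))
(3, 1, R3, (1, 2))
(3, 2, R3, (1, 2))
(3, 3, R3, (1, 2))
(4, 0, R3, (1, 2))
(4, 0, R4, (0, 3))
(4, 1, R3, (1, 2))
(4, 2, R3, (1, 2))
(4, 3, R3, (1, 2))
(5, 0, R2, (2, 3))
(5, 0, R7, (1,))
(6, 0, R2, (0, 2))
(6, 0, R7, (2,))
(7, 0, R8, (0, 2))
(8, 0, R1, (1, 3))
(8, 3, R6, (0, 2))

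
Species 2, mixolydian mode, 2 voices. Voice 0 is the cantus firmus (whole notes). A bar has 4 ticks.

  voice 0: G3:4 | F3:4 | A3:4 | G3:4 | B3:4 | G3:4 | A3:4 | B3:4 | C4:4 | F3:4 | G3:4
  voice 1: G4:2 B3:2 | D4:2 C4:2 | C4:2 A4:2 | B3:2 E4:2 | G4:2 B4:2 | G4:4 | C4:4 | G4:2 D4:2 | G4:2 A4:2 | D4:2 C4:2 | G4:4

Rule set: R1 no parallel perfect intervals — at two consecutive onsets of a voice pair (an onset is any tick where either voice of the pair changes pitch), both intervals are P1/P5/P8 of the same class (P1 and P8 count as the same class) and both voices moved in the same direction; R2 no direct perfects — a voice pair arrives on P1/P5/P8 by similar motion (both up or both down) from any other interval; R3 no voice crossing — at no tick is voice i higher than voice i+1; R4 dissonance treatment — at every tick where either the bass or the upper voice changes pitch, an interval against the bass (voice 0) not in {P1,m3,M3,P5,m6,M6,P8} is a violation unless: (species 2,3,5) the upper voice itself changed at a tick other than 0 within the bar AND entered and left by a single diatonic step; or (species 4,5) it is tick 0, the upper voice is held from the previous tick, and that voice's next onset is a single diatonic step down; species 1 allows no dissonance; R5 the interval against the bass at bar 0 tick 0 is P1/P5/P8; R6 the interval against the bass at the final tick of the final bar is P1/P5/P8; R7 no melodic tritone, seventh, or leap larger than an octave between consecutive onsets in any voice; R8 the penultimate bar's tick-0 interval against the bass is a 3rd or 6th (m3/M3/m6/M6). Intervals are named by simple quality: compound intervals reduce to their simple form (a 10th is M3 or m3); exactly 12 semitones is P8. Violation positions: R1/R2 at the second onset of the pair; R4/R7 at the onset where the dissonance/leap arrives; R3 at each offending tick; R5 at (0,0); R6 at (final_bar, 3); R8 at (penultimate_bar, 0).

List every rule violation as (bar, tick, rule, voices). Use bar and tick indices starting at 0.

(3, 0, R7, (1,))
(5, 0, R1, (0, 1))
(8, 0, R2, (0, 1))
(10, 0, R2, (0, 1))

bar 0: v0=G3 v1=G4 downbeat P8
bar 1: v0=F3 v1=D4 downbeat M6
bar 2: v0=A3 v1=C4 downbeat m3
bar 3: v0=G3 v1=B3 downbeat M3
bar 4: v0=B3 v1=G4 downbeat m6
bar 5: v0=G3 v1=G4 downbeat P8
bar 6: v0=A3 v1=C4 downbeat m3
bar 7: v0=B3 v1=G4 downbeat m6
bar 8: v0=C4 v1=G4 downbeat P5
bar 9: v0=F3 v1=D4 downbeat M6
bar 10: v0=G3 v1=G4 downbeat P8
  -> R7 @ bar 3 tick 0 v(1,): A4->B3 leap 10st
  -> R1 @ bar 5 tick 0 v(0, 1): B3/B4 P8 -> G3/G4 P8 similar
  -> R2 @ bar 8 tick 0 v(0, 1): B3/D4 m3 -> C4/G4 P5 similar
  -> R2 @ bar 10 tick 0 v(0, 1): F3/C4 P5 -> G3/G4 P8 similar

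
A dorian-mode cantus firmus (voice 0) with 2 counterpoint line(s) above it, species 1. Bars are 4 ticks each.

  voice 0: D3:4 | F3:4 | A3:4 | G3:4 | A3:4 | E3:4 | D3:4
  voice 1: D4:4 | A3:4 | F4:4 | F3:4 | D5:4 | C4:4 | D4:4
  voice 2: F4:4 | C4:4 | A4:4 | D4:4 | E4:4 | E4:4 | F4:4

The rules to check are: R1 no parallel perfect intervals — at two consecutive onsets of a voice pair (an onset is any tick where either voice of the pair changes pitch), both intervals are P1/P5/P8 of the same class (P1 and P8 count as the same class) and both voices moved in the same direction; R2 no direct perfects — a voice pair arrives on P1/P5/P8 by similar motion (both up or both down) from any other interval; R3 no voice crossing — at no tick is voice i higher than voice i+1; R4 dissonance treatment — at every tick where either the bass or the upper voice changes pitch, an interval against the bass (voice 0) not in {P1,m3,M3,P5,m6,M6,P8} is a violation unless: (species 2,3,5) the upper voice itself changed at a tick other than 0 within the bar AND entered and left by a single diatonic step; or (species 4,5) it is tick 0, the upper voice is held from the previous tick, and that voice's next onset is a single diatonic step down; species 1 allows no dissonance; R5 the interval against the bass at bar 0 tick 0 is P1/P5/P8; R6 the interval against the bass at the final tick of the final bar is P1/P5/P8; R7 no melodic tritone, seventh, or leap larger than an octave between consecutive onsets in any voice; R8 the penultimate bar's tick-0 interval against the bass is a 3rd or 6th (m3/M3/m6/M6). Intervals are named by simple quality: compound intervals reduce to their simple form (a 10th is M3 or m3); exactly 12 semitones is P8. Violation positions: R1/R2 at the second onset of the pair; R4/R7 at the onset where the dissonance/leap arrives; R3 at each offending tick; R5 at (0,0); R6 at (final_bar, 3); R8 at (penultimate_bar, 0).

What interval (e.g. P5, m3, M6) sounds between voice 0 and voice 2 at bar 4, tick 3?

voice 0=A3 voice 2=E4 -> P5

P5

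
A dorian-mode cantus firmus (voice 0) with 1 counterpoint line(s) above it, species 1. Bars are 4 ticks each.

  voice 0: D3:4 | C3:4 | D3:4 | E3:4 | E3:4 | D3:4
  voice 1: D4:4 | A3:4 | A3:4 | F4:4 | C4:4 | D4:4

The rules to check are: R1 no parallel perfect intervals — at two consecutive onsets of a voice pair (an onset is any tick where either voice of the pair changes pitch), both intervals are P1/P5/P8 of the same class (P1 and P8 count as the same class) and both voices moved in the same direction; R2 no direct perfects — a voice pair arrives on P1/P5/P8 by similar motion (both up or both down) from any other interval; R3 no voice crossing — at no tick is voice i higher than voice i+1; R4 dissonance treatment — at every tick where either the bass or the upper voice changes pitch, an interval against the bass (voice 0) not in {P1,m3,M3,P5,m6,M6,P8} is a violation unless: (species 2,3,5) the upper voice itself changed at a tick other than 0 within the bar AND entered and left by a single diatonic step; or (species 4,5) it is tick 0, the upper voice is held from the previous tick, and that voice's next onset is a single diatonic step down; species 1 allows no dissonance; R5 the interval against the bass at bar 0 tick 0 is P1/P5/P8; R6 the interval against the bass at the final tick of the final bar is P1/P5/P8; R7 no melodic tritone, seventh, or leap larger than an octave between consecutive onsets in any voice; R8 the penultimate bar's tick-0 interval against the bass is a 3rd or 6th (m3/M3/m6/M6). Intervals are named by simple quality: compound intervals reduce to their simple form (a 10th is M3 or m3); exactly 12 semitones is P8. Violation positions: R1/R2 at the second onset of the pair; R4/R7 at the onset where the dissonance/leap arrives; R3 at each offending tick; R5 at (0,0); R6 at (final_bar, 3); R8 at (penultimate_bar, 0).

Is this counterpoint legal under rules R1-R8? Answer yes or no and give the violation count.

bar 0: v0=D3 v1=D4 (P8)
bar 1: v0=C3 v1=A3 (M6)
bar 2: v0=D3 v1=A3 (P5)
bar 3: v0=E3 v1=F4 (m2)
bar 4: v0=E3 v1=C4 (m6)
bar 5: v0=D3 v1=D4 (P8)
  R4 @ bar3.0: E3/F4 m2 untreated

No (1 violations)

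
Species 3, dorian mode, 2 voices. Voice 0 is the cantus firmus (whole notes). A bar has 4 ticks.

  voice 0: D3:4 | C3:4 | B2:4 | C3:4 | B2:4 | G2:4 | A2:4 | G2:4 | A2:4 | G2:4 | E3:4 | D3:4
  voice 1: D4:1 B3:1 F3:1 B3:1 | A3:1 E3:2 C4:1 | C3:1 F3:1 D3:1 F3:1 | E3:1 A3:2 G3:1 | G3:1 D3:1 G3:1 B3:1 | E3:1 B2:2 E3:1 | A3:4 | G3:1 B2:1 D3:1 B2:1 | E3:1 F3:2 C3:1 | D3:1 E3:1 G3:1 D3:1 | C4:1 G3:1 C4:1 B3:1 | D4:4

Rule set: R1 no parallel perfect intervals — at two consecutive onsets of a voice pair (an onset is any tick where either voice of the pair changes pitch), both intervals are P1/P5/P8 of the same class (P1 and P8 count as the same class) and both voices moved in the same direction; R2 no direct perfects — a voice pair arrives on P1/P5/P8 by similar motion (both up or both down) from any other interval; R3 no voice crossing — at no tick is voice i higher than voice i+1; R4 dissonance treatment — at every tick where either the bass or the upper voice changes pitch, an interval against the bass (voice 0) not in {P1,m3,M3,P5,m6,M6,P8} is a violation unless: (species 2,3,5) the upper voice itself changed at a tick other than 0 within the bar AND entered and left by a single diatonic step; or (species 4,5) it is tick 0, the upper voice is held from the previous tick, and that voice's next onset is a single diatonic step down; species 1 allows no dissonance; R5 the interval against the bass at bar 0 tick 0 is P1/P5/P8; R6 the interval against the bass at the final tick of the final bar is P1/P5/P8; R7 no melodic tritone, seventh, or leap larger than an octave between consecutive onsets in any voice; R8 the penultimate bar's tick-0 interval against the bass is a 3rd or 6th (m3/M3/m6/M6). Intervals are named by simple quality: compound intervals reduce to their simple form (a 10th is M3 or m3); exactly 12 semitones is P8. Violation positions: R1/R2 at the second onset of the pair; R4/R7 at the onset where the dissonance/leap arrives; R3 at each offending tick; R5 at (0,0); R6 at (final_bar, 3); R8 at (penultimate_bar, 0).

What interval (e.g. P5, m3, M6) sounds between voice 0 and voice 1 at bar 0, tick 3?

voice 0=D3 voice 1=B3 -> M6

M6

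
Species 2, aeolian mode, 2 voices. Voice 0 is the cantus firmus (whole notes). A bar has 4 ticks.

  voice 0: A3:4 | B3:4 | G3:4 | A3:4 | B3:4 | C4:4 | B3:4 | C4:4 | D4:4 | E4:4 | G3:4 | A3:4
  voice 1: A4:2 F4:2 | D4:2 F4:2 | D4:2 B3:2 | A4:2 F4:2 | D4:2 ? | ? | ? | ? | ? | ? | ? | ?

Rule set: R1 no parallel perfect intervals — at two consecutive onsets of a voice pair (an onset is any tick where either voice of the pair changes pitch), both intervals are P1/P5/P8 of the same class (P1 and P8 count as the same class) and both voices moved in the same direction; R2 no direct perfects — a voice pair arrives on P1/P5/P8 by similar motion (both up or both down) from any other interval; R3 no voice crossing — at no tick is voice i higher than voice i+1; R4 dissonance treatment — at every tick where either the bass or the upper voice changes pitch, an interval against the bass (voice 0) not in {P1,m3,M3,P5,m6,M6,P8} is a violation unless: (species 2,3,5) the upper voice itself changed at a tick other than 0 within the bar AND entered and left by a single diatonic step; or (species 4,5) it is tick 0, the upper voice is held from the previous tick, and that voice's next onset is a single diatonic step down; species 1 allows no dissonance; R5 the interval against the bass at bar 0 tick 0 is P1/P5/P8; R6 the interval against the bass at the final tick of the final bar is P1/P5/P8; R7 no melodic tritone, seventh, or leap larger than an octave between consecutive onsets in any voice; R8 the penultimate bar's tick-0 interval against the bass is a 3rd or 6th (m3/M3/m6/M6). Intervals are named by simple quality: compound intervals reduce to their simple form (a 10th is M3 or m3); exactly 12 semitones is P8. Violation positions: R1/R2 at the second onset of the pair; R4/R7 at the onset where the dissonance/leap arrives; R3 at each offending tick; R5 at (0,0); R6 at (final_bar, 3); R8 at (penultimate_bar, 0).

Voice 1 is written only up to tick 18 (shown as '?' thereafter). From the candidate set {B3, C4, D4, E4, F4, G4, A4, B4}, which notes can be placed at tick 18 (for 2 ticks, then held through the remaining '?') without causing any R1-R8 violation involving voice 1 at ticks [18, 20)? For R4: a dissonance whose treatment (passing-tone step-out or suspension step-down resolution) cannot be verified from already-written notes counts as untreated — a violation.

{B3, B4, D4, G4}

B3: legal
C4: violates R4
D4: legal
E4: violates R4
F4: violates R4
G4: legal
A4: violates R4
B4: legal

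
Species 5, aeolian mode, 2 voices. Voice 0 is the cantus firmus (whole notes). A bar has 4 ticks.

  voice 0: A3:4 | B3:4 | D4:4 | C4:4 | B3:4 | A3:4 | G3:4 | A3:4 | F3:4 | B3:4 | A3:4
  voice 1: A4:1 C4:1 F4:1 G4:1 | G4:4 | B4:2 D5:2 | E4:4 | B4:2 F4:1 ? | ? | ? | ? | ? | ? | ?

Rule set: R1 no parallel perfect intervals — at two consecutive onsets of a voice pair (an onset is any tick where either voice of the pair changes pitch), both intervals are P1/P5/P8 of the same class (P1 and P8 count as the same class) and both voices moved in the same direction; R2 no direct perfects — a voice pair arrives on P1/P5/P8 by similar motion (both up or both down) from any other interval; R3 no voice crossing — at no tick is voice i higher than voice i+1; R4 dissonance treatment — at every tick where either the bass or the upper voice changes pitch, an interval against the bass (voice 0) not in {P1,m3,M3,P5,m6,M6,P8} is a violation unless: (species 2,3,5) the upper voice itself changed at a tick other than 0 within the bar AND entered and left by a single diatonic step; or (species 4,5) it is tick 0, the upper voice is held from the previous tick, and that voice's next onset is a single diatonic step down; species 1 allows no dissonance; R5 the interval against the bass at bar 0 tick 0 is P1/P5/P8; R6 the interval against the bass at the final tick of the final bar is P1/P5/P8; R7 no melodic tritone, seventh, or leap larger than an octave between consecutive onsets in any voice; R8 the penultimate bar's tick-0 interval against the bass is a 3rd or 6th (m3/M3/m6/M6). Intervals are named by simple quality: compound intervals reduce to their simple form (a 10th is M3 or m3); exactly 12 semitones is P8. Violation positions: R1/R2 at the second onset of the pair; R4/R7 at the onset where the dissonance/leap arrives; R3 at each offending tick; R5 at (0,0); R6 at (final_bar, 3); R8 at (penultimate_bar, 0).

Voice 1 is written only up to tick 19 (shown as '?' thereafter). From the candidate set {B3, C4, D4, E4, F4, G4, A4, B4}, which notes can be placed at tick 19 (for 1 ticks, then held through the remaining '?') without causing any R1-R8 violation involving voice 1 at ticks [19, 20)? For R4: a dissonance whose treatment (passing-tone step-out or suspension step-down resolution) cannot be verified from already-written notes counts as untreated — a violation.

B3: violates R7
C4: violates R4
D4: legal
E4: violates R4
F4: legal
G4: legal
A4: violates R4
B4: violates R7

{D4, F4, G4}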